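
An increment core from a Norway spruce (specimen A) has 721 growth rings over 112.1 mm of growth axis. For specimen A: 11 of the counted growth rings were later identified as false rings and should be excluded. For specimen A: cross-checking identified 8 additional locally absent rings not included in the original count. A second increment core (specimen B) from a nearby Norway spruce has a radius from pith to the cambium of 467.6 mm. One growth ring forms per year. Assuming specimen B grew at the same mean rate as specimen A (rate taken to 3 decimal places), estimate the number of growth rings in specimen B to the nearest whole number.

Specimen A: true growth ring count = 721 − 11 + 8 = 718.
A: 112.1 mm over 718 years gives 112.1 / 718 ≈ 0.156 mm/year.
Specimen B: 467.6 mm / 0.156 mm per year = 2997.44 years ≈ 2997 growth rings.

2997 growth rings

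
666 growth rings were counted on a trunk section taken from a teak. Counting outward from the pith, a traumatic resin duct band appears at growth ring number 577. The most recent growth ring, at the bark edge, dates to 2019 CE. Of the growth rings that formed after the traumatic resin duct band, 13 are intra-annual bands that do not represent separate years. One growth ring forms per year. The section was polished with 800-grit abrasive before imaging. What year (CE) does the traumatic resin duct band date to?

Between growth ring 577 and the bark edge there are 666 − 577 = 89 growth rings.
89 − 13 false = 76 true growth rings after the traumatic resin duct band.
2019 − 76 = 1943 CE.

1943 CE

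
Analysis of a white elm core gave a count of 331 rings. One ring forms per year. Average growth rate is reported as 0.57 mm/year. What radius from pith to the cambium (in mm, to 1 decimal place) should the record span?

The record spans 331 years at 0.57 mm per year.
331 years at 0.57 mm/year gives 0.57 × 331 = 188.7 mm.

188.7 mm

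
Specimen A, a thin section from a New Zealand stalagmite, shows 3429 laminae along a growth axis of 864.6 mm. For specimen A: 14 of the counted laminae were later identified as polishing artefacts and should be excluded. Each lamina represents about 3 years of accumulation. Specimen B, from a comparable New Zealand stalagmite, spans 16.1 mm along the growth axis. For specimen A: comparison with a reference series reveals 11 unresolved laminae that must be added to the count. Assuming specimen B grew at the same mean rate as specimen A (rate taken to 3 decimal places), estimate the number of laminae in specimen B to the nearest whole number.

64 laminae

Specimen A: correcting the raw count gives 3429 − 14 + 11 = 3426 true laminae.
Specimen A: multiplying by 3 years per lamina: 3426 × 3 = 10278 years.
A: Extension rate ≈ 864.6 / 10278 = 0.084 mm/yr.
B spans 16.1 / 0.084 = 191.67 years; at 3 years per lamina that is 191.67 / 3 ≈ 64 laminae.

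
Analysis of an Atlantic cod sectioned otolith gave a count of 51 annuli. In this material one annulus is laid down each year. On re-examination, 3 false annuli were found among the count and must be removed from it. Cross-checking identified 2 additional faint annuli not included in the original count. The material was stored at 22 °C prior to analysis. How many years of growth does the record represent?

True annulus count = 51 − 3 + 2 = 50.
One annulus per year makes the duration 50 years.

50 yr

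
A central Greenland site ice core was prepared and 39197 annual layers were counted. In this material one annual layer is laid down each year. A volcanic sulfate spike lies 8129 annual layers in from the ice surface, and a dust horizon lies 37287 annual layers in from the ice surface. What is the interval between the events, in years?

The two markers are separated by 37287 − 8129 = 29158 annual layers.
That is 29158 years at one annual layer per year.

29158 years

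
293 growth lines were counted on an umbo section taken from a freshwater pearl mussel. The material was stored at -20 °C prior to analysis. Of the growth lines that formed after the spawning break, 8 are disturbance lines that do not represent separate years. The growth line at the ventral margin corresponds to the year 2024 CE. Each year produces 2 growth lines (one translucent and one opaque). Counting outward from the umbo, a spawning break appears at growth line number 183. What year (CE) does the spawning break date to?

1973 CE

293 − 183 = 110 growth lines lie beyond the spawning break toward the ventral margin.
110 − 8 false = 102 true growth lines after the spawning break.
102 growth lines at 2 per year is 102 / 2 = 51 years.
Counting back 51 years from 2024 CE places the spawning break in 2024 − 51 = 1973 CE.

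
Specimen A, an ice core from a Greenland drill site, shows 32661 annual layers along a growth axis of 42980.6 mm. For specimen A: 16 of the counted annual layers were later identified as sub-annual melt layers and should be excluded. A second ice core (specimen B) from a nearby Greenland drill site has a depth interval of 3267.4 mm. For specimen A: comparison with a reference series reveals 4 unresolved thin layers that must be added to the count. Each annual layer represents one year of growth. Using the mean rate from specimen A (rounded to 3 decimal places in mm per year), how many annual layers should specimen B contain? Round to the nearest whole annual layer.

2483 annual layers

Specimen A: true annual layer count = 32661 − 16 + 4 = 32649.
A: Extension rate ≈ 42980.6 / 32649 = 1.316 mm/year.
B spans 3267.4 / 1.316 = 2482.83 years ≈ 2483 annual layers.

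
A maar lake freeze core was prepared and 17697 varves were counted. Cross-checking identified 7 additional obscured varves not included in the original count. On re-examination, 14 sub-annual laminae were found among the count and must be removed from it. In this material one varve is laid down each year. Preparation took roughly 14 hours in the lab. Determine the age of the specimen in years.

Adjusted count: 17697 − 14 + 7 = 17690 varves.
One varve per year makes the duration 17690 years.

17690 yr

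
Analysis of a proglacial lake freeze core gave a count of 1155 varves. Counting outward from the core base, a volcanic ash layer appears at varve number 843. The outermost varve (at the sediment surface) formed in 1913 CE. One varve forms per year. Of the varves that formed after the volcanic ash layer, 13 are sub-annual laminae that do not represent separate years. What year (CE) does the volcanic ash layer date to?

1155 − 843 = 312 varves lie beyond the volcanic ash layer toward the sediment surface.
312 − 13 false = 299 true varves after the volcanic ash layer.
The varve at the sediment surface is 1913 CE, so the volcanic ash layer dates to 1913 − 299 = 1614 CE.

1614 CE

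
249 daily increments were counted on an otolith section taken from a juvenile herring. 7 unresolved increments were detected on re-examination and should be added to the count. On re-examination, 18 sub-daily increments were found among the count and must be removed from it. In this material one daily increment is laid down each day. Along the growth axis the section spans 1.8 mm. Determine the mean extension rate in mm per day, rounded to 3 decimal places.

0.008 mm per day

True daily increment count = 249 − 18 + 7 = 238.
Mean rate = 1.8 mm / 238 days ≈ 0.008 mm per day.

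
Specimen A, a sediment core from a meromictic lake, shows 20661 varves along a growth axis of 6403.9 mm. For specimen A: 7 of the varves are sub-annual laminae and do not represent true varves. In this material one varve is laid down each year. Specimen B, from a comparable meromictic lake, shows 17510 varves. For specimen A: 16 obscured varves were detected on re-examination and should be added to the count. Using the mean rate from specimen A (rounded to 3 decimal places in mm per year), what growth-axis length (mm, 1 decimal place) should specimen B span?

Specimen A: true varve count = 20661 − 7 + 16 = 20670.
A: Mean rate = 6403.9 mm / 20670 years ≈ 0.310 mm per year.
B's length ≈ 0.310 × 17510 = 5428.1 mm.

5428.1 mm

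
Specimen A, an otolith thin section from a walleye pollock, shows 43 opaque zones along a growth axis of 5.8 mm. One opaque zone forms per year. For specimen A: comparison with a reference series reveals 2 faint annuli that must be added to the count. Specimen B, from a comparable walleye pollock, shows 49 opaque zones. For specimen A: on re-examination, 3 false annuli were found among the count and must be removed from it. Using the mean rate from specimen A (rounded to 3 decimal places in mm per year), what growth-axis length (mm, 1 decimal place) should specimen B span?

Specimen A: true opaque zone count = 43 − 3 + 2 = 42.
A: 5.8 mm over 42 years gives 5.8 / 42 ≈ 0.138 mm per year.
B's length ≈ 0.138 × 49 = 6.8 mm.

6.8 mm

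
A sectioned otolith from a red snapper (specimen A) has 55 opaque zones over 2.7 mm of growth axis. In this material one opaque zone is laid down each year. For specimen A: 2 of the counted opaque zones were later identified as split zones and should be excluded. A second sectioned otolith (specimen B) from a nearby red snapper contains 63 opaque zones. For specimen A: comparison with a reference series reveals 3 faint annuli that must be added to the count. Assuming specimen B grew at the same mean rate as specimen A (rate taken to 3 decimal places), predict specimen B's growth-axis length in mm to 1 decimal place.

3.0 mm

Specimen A: correcting the raw count gives 55 − 2 + 3 = 56 true opaque zones.
A: 2.7 mm over 56 years gives 2.7 / 56 ≈ 0.048 mm/year.
B's length ≈ 0.048 × 63 = 3.0 mm.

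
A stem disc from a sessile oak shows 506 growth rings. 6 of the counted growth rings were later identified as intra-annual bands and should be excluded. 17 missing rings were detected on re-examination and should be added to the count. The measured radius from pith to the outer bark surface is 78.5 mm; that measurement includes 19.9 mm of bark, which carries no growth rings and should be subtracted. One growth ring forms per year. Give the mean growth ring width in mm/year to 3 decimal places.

0.113 mm/year

After corrections the count is 506 − 6 + 17 = 517 growth rings.
Net length = 78.5 − 19.9 = 58.6 mm.
58.6 mm over 517 years gives 58.6 / 517 ≈ 0.113 mm/year.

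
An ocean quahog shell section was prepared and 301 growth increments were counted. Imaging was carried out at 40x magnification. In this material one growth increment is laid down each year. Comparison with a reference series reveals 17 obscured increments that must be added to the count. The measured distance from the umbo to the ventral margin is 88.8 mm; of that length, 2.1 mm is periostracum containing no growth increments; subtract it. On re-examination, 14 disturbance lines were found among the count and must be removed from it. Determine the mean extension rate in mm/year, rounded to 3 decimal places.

0.285 mm/year

True growth increment count = 301 − 14 + 17 = 304.
The growth record spans 88.8 − 2.1 = 86.7 mm.
Mean rate = 86.7 mm / 304 years ≈ 0.285 mm/year.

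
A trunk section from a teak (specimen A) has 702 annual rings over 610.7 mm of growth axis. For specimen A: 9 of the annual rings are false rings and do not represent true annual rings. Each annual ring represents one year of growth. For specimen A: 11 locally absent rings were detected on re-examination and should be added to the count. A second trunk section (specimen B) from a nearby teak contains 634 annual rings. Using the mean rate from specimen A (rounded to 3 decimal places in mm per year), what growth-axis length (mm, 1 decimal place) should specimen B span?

549.7 mm

Specimen A: true annual ring count = 702 − 9 + 11 = 704.
A: 610.7 mm over 704 years gives 610.7 / 704 ≈ 0.867 mm/yr.
Length of B = 0.867 × 634 = 549.7 mm.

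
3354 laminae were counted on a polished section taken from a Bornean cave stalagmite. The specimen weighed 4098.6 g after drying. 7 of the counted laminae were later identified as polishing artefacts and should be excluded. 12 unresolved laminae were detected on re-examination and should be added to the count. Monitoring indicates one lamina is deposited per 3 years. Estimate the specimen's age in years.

True lamina count = 3354 − 7 + 12 = 3359.
Multiplying by 3 years per lamina: 3359 × 3 = 10077 years.

10077 yr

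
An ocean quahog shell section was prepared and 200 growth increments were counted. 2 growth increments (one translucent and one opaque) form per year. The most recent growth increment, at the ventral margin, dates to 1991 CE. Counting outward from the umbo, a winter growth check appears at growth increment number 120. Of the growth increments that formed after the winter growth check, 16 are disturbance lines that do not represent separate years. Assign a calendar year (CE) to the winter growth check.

200 − 120 = 80 growth increments lie beyond the winter growth check toward the ventral margin.
Excluding 16 false growth increments: 80 − 16 = 64.
Dividing by 2 growth increments per year: 64 / 2 = 32 years.
The growth increment at the ventral margin is 1991 CE, so the winter growth check dates to 1991 − 32 = 1959 CE.

1959 CE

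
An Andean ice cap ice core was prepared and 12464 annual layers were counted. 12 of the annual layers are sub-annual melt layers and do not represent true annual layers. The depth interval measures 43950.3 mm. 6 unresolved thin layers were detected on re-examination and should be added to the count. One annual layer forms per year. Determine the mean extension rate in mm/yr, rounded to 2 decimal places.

Adjusted count: 12464 − 12 + 6 = 12458 annual layers.
Extension rate ≈ 43950.3 / 12458 = 3.53 mm/yr.

3.53 mm/yr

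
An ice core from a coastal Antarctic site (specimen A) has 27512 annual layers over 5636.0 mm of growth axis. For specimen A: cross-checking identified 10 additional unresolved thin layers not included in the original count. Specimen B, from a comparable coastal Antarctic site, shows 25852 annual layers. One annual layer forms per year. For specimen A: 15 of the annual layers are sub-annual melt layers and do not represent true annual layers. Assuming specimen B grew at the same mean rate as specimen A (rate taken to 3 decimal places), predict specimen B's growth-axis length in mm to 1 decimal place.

Specimen A: after corrections the count is 27512 − 15 + 10 = 27507 annual layers.
A: Mean rate = 5636.0 mm / 27507 years ≈ 0.205 mm/year.
Length of B = 0.205 × 25852 = 5299.7 mm.

5299.7 mm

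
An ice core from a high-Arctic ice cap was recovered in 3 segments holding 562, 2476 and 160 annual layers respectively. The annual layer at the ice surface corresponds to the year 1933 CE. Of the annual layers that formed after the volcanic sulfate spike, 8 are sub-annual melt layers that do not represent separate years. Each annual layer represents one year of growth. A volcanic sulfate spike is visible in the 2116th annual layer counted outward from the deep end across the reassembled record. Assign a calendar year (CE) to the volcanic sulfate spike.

Total annual layers = 562 + 2476 + 160 = 3198.
Between annual layer 2116 and the ice surface there are 3198 − 2116 = 1082 annual layers.
Removing the 8 false annual layers leaves 1082 − 8 = 1074 true annual layers beyond the volcanic sulfate spike.
Counting back 1074 years from 1933 CE places the volcanic sulfate spike in 1933 − 1074 = 859 CE.

859 CE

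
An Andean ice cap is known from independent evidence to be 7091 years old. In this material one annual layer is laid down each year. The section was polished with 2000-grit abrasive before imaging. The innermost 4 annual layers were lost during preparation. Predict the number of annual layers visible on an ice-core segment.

At one annual layer per year, 7091 years correspond to 7091 annual layers.
Less the 4 uncaptured annual layers: 7091 − 4 = 7087.

7087 annual layers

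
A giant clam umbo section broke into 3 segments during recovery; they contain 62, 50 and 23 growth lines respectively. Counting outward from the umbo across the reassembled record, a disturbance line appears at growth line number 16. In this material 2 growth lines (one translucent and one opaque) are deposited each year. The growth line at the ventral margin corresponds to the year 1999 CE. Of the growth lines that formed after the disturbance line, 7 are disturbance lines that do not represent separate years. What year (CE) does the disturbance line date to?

1943 CE

Total growth lines = 62 + 50 + 23 = 135.
The disturbance line sits at growth line 16 from the umbo, so 135 − 16 = 119 growth lines formed after it.
Removing the 7 false growth lines leaves 119 − 7 = 112 true growth lines beyond the disturbance line.
With 2 growth lines per year, 112 / 2 = 56 years.
The growth line at the ventral margin is 1999 CE, so the disturbance line dates to 1999 − 56 = 1943 CE.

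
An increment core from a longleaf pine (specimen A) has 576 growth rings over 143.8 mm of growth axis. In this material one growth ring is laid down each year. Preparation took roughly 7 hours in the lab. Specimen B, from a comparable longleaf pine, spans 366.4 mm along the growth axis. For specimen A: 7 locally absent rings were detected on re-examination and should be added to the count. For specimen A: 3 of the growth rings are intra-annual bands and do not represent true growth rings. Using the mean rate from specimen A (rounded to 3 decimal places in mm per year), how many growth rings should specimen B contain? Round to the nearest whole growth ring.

Specimen A: correcting the raw count gives 576 − 3 + 7 = 580 true growth rings.
A: 143.8 mm over 580 years gives 143.8 / 580 ≈ 0.248 mm/yr.
For B, 366.4 / 0.248 = 1477.42 years ≈ 1477 growth rings.

1477 growth rings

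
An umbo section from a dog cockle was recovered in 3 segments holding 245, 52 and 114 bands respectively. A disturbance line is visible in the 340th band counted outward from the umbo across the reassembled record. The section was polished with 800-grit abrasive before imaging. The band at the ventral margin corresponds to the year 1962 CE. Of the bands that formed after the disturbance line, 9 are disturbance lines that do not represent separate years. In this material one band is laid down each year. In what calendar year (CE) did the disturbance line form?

Total bands = 245 + 52 + 114 = 411.
Between band 340 and the ventral margin there are 411 − 340 = 71 bands.
Removing the 9 false bands leaves 71 − 9 = 62 true bands beyond the disturbance line.
1962 − 62 = 1900 CE.

1900 CE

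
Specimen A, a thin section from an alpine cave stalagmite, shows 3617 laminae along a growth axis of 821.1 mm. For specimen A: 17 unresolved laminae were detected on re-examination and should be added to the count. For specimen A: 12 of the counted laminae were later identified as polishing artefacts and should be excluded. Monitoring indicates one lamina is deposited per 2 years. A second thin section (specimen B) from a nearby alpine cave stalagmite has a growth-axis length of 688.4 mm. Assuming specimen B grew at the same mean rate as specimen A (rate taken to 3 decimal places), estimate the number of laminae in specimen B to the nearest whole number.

3046 laminae

Specimen A: correcting the raw count gives 3617 − 12 + 17 = 3622 true laminae.
Specimen A: 3622 laminae at 2 years each span 3622 × 2 = 7244 years.
A: Mean rate = 821.1 mm / 7244 years ≈ 0.113 mm per year.
B spans 688.4 / 0.113 = 6092.04 years; at 2 years per lamina that is 6092.04 / 2 ≈ 3046 laminae.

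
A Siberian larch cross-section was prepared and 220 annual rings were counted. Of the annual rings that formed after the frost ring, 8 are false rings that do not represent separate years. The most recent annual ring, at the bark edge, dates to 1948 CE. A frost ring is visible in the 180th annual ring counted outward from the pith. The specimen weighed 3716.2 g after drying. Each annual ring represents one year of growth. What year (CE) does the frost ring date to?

1916 CE

The frost ring sits at annual ring 180 from the pith, so 220 − 180 = 40 annual rings formed after it.
Removing the 8 false annual rings leaves 40 − 8 = 32 true annual rings beyond the frost ring.
The annual ring at the bark edge is 1948 CE, so the frost ring dates to 1948 − 32 = 1916 CE.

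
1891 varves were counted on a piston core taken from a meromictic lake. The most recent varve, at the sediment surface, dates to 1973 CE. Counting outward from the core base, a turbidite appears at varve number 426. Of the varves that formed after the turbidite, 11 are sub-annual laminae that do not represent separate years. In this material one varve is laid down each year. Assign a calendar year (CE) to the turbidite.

519 CE

1891 − 426 = 1465 varves lie beyond the turbidite toward the sediment surface.
Excluding 11 false varves: 1465 − 11 = 1454.
The varve at the sediment surface is 1973 CE, so the turbidite dates to 1973 − 1454 = 519 CE.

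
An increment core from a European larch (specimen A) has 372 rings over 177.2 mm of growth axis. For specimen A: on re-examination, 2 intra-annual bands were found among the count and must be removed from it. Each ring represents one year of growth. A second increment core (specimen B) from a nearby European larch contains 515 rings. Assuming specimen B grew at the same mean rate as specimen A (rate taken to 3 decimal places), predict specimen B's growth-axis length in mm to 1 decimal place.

Specimen A: after corrections the count is 372 − 2 = 370 rings.
A: Extension rate ≈ 177.2 / 370 = 0.479 mm/yr.
Length of B = 0.479 × 515 = 246.7 mm.

246.7 mm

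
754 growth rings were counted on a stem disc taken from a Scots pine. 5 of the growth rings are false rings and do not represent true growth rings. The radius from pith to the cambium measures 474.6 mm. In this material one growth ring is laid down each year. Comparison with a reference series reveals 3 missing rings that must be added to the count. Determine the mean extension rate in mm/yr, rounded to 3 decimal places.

0.631 mm/yr

Adjusted count: 754 − 5 + 3 = 752 growth rings.
474.6 mm over 752 years gives 474.6 / 752 ≈ 0.631 mm/yr.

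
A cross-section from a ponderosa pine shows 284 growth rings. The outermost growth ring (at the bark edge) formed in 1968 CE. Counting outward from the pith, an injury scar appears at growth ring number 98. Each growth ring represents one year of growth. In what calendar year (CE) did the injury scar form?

1782 CE

284 − 98 = 186 growth rings lie beyond the injury scar toward the bark edge.
The growth ring at the bark edge is 1968 CE, so the injury scar dates to 1968 − 186 = 1782 CE.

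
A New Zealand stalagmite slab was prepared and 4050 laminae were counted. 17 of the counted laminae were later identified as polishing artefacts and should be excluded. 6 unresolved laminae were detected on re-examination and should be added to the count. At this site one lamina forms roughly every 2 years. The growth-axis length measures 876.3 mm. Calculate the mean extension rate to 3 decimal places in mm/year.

True lamina count = 4050 − 17 + 6 = 4039.
4039 laminae at 2 years each span 4039 × 2 = 8078 years.
Extension rate ≈ 876.3 / 8078 = 0.108 mm/year.

0.108 mm/year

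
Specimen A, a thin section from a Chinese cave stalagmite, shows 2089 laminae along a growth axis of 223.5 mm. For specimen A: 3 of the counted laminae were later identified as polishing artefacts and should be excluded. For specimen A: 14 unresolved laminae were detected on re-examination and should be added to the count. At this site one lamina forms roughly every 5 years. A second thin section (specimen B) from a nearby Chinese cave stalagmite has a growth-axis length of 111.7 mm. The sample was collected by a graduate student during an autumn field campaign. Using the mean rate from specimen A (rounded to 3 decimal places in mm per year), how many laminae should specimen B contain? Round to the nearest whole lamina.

Specimen A: correcting the raw count gives 2089 − 3 + 14 = 2100 true laminae.
Specimen A: at 5 years per lamina, 2100 × 5 = 10500 years.
A: Mean rate = 223.5 mm / 10500 years ≈ 0.021 mm per year.
Specimen B: 111.7 mm / 0.021 mm per year = 5319.05 years; at 5 years per lamina that is 5319.05 / 5 ≈ 1064 laminae.

1064 laminae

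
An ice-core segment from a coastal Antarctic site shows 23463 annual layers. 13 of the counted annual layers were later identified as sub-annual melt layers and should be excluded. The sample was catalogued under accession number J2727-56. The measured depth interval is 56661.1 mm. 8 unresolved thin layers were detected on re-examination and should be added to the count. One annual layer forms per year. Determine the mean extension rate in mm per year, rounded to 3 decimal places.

True annual layer count = 23463 − 13 + 8 = 23458.
56661.1 mm over 23458 years gives 56661.1 / 23458 ≈ 2.415 mm per year.

2.415 mm per year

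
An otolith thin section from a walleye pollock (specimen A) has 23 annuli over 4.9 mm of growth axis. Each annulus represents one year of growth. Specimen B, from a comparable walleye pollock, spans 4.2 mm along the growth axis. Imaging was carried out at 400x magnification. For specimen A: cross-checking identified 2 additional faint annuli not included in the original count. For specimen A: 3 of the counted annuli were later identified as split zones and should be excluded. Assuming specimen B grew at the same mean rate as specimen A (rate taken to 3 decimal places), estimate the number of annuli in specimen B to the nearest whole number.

Specimen A: adjusted count: 23 − 3 + 2 = 22 annuli.
A: 4.9 mm over 22 years gives 4.9 / 22 ≈ 0.223 mm/year.
For B, 4.2 / 0.223 = 18.83 years ≈ 19 annuli.

19 annuli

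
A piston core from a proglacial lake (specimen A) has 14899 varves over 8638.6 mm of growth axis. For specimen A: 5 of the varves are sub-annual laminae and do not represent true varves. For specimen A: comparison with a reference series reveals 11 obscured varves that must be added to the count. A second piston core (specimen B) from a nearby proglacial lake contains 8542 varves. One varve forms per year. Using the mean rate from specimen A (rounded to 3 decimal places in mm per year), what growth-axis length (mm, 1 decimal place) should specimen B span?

4954.4 mm

Specimen A: adjusted count: 14899 − 5 + 11 = 14905 varves.
A: Extension rate ≈ 8638.6 / 14905 = 0.580 mm per year.
B's length ≈ 0.580 × 8542 = 4954.4 mm.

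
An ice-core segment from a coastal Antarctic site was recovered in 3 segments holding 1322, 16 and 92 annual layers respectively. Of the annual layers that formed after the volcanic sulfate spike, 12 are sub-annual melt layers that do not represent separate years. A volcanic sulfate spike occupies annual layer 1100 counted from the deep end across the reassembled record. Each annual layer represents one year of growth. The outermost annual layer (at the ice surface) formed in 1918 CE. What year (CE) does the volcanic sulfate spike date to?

Total annual layers = 1322 + 16 + 92 = 1430.
Between annual layer 1100 and the ice surface there are 1430 − 1100 = 330 annual layers.
Excluding 12 false annual layers: 330 − 12 = 318.
Counting back 318 years from 1918 CE places the volcanic sulfate spike in 1918 − 318 = 1600 CE.

1600 CE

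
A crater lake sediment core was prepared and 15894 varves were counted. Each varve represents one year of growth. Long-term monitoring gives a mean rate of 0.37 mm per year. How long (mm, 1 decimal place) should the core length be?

15894 years of growth are recorded.
Length ≈ 0.37 × 15894 = 5880.8 mm.

5880.8 mm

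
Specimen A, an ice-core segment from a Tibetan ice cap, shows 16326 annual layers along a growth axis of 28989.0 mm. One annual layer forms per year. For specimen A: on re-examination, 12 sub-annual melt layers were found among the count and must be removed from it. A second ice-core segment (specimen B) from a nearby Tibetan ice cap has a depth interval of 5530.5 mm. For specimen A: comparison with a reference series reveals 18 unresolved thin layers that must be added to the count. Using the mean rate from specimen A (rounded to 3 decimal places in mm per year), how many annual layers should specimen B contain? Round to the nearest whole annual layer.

3116 annual layers

Specimen A: after corrections the count is 16326 − 12 + 18 = 16332 annual layers.
A: 28989.0 mm over 16332 years gives 28989.0 / 16332 ≈ 1.775 mm/year.
For B, 5530.5 / 1.775 = 3115.77 years ≈ 3116 annual layers.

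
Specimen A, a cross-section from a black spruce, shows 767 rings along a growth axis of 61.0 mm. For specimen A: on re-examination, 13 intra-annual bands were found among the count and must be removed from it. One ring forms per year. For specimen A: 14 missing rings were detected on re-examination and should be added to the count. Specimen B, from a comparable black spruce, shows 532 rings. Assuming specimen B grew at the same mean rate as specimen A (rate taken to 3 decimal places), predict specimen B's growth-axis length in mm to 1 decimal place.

Specimen A: adjusted count: 767 − 13 + 14 = 768 rings.
A: Mean rate = 61.0 mm / 768 years ≈ 0.079 mm/yr.
B's length ≈ 0.079 × 532 = 42.0 mm.

42.0 mm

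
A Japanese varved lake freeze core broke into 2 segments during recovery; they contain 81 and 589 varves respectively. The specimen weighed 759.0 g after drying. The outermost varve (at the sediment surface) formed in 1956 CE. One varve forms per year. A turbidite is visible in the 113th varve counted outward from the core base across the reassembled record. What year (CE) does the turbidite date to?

1399 CE

Total varves = 81 + 589 = 670.
The turbidite sits at varve 113 from the core base, so 670 − 113 = 557 varves formed after it.
The varve at the sediment surface is 1956 CE, so the turbidite dates to 1956 − 557 = 1399 CE.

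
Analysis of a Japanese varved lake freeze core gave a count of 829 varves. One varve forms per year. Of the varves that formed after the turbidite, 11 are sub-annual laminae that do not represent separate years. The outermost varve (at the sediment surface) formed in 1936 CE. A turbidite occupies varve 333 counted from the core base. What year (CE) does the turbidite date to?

Between varve 333 and the sediment surface there are 829 − 333 = 496 varves.
Excluding 11 false varves: 496 − 11 = 485.
Counting back 485 years from 1936 CE places the turbidite in 1936 − 485 = 1451 CE.

1451 CE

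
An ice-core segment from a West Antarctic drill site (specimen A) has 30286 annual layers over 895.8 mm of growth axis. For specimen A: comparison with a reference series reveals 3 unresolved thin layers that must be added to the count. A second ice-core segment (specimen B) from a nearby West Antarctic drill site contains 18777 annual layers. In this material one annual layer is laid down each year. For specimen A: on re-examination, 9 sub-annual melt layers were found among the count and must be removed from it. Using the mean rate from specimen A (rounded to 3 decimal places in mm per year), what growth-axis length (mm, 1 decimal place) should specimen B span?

563.3 mm

Specimen A: true annual layer count = 30286 − 9 + 3 = 30280.
A: 895.8 mm over 30280 years gives 895.8 / 30280 ≈ 0.030 mm/yr.
For B, 0.030 mm/year × 18777 years = 563.3 mm.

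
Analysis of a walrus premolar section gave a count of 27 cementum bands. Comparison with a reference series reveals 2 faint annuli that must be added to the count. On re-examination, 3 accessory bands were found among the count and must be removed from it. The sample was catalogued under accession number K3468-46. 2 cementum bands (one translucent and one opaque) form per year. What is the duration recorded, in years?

After corrections the count is 27 − 3 + 2 = 26 cementum bands.
26 cementum bands at 2 per year is 26 / 2 = 13 years.

13 years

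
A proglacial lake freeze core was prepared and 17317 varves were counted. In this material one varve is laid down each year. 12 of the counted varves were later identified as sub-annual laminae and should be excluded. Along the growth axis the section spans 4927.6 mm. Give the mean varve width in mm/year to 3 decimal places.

0.285 mm/year

After corrections the count is 17317 − 12 = 17305 varves.
4927.6 mm over 17305 years gives 4927.6 / 17305 ≈ 0.285 mm/year.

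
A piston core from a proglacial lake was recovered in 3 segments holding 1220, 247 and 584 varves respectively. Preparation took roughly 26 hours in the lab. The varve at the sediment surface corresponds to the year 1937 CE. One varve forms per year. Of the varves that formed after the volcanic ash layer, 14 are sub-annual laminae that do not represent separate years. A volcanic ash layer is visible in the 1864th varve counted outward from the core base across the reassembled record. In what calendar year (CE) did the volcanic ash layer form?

Total varves = 1220 + 247 + 584 = 2051.
The volcanic ash layer sits at varve 1864 from the core base, so 2051 − 1864 = 187 varves formed after it.
187 − 14 false = 173 true varves after the volcanic ash layer.
The varve at the sediment surface is 1937 CE, so the volcanic ash layer dates to 1937 − 173 = 1764 CE.

1764 CE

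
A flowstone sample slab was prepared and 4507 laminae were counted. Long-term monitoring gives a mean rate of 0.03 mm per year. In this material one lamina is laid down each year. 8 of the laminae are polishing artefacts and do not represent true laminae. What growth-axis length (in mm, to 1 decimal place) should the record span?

Correcting the raw count gives 4507 − 8 = 4499 true laminae.
Length ≈ 0.03 × 4499 = 135.0 mm.

135.0 mm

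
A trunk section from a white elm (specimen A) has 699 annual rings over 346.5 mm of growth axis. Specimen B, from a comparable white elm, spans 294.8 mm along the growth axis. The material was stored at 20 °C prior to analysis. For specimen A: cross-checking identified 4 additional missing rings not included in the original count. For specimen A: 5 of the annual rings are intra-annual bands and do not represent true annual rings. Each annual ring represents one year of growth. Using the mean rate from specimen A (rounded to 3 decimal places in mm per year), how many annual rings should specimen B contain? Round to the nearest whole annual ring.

Specimen A: after corrections the count is 699 − 5 + 4 = 698 annual rings.
A: Mean rate = 346.5 mm / 698 years ≈ 0.496 mm per year.
B spans 294.8 / 0.496 = 594.35 years ≈ 594 annual rings.

594 annual rings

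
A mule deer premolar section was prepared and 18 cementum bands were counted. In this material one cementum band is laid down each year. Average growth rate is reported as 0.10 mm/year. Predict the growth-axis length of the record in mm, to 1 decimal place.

1.8 mm

18 years of growth are recorded.
Predicted length = 0.10 mm/year × 18 years = 1.8 mm.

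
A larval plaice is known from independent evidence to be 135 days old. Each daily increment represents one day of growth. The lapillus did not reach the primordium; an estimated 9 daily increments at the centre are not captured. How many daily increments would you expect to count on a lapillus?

126 daily increments

One daily increment per day gives 135 daily increments over 135 days.
135 − 9 missed = 126 daily increments expected in the prepared section.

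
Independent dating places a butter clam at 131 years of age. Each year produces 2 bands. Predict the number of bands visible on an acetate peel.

131 years at 2 bands per year gives 131 × 2 = 262 bands.
So 262 bands should be present.

262 bands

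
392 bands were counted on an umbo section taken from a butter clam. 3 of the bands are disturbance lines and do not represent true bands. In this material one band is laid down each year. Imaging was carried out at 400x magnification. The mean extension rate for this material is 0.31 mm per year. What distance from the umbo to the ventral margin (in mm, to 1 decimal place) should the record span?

Correcting the raw count gives 392 − 3 = 389 true bands.
389 years at 0.31 mm/year gives 0.31 × 389 = 120.6 mm.

120.6 mm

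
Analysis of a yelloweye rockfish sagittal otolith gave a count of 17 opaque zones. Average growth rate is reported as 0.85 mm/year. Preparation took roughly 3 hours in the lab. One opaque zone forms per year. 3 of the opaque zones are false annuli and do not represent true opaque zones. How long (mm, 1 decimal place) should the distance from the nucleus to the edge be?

After corrections the count is 17 − 3 = 14 opaque zones.
Predicted length = 0.85 mm/year × 14 years = 11.9 mm.

11.9 mm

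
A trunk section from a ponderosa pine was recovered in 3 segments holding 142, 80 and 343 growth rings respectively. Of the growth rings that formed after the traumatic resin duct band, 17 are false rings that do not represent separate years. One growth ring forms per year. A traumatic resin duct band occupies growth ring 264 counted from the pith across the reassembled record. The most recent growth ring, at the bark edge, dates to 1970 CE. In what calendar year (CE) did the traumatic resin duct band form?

Total growth rings = 142 + 80 + 343 = 565.
The traumatic resin duct band sits at growth ring 264 from the pith, so 565 − 264 = 301 growth rings formed after it.
Removing the 17 false growth rings leaves 301 − 17 = 284 true growth rings beyond the traumatic resin duct band.
The growth ring at the bark edge is 1970 CE, so the traumatic resin duct band dates to 1970 − 284 = 1686 CE.

1686 CE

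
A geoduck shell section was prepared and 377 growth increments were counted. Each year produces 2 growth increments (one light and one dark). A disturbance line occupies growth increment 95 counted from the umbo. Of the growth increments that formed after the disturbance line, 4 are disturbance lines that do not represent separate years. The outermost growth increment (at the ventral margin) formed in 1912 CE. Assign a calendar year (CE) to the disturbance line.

377 − 95 = 282 growth increments lie beyond the disturbance line toward the ventral margin.
282 − 4 false = 278 true growth increments after the disturbance line.
With 2 growth increments per year, 278 / 2 = 139 years.
1912 − 139 = 1773 CE.

1773 CE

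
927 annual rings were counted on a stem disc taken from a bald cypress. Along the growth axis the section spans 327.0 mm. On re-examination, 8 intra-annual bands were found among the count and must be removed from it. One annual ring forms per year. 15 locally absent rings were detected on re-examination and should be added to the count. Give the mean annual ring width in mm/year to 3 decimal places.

Correcting the raw count gives 927 − 8 + 15 = 934 true annual rings.
Extension rate ≈ 327.0 / 934 = 0.350 mm/year.

0.350 mm/year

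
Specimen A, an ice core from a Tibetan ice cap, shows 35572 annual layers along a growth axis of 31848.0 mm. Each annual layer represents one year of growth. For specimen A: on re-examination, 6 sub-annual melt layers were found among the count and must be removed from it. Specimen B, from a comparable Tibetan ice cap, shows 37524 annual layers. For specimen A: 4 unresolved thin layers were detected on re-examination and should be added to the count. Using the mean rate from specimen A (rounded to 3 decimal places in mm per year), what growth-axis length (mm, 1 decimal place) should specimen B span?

33584.0 mm

Specimen A: correcting the raw count gives 35572 − 6 + 4 = 35570 true annual layers.
A: Extension rate ≈ 31848.0 / 35570 = 0.895 mm/yr.
B's length ≈ 0.895 × 37524 = 33584.0 mm.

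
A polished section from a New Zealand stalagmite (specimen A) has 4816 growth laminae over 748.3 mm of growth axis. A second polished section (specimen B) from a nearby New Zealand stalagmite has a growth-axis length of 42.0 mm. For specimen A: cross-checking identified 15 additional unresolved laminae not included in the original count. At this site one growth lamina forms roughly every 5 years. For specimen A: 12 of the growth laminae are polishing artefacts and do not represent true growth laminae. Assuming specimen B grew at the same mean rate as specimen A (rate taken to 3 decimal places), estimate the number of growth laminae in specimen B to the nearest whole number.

271 growth laminae

Specimen A: correcting the raw count gives 4816 − 12 + 15 = 4819 true growth laminae.
Specimen A: at 5 years per growth lamina, 4819 × 5 = 24095 years.
A: Mean rate = 748.3 mm / 24095 years ≈ 0.031 mm per year.
B spans 42.0 / 0.031 = 1354.84 years; at 5 years per growth lamina that is 1354.84 / 5 ≈ 271 growth laminae.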